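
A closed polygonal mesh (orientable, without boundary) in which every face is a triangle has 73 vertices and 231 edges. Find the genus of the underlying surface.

3

Every face is a triangle and each edge borders two faces, so 3F = 2·231, giving F = 154.
χ = V − E + F = 73 − 231 + 154 = -4.
For a closed orientable surface χ = 2 − 2g, so g = (2 − (-4))/2 = 3.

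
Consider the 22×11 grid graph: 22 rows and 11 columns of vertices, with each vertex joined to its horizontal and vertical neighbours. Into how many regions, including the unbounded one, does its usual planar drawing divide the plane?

The grid has V = 22·11 = 242 vertices and E = 22·10 + 11·21 = 451 edges.
F = 2 − V + E = 2 − 242 + 451 = 211.

211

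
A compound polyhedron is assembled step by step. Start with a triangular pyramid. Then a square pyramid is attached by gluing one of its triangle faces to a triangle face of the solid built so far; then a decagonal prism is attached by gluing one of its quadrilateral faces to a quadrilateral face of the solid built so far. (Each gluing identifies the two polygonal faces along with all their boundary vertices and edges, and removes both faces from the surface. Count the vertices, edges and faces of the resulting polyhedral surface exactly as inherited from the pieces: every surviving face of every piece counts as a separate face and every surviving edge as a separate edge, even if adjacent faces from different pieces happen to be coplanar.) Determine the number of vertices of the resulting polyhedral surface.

22

A triangular pyramid: V=4, E=6, F=4.
Attach a square pyramid (V=5, E=8, F=5) along a 3-gon: merge 3 vertices and 3 edges, delete both glued faces → V=6, E=11, F=7.
Attach a decagonal prism (V=20, E=30, F=12) along a 4-gon: merge 4 vertices and 4 edges, delete both glued faces → V=22, E=37, F=17.
Check: V − E + F = 22 − 37 + 17 = 2.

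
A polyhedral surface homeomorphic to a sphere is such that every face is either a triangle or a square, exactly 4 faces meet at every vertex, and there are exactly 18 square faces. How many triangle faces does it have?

Let x be the number of triangles; then F = 18 + x.
Edge–face incidences: 2E = 4·18 + 3·x = 72 + 3x.
Every vertex has degree 4, so 4V = 2E.
Euler: V − E + F = 2 ⇒ (2E)/4 − E + (18 + x) = 2.
Multiply by 8: 2·(2E) − 4·(2E) + 8·(18 + x) = 16, i.e. 144 + 8x − 2·(72 + 3x) = 16.
Collecting terms: 2x = 16, so x = 8.
Then 2E = 72 + 3·8 = 96, so E = 48, V = 2E/4 = 24, F = 18 + 8 = 26.

8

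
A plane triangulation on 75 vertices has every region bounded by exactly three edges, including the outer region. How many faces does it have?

146

In a plane triangulation 3F = 2E and V − E + F = 2, so F = 2V − 4 = 2·75 − 4 = 146.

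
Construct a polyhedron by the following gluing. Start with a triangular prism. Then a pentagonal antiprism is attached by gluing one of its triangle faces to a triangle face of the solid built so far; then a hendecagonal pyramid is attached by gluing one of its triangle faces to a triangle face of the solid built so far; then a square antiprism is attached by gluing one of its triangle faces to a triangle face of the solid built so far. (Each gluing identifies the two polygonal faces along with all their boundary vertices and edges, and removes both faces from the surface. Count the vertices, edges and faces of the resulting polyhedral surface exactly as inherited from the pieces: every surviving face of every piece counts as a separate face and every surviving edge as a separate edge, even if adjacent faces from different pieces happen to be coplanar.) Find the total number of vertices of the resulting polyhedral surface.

A triangular prism: V=6, E=9, F=5.
Attach a pentagonal antiprism (V=10, E=20, F=12) along a 3-gon: merge 3 vertices and 3 edges, delete both glued faces → V=13, E=26, F=15.
Attach a hendecagonal pyramid (V=12, E=22, F=12) along a 3-gon: merge 3 vertices and 3 edges, delete both glued faces → V=22, E=45, F=25.
Attach a square antiprism (V=8, E=16, F=10) along a 3-gon: merge 3 vertices and 3 edges, delete both glued faces → V=27, E=58, F=33.
Check: V − E + F = 27 − 58 + 33 = 2.

27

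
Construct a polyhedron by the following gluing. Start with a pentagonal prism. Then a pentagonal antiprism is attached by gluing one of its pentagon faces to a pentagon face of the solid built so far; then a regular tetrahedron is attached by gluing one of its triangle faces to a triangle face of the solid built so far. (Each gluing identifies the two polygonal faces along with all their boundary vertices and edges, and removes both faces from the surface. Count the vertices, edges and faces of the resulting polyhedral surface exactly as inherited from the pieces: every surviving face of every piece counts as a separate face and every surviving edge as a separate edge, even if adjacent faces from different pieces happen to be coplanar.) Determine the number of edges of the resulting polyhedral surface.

33

A pentagonal prism: V=10, E=15, F=7.
Attach a pentagonal antiprism (V=10, E=20, F=12) along a 5-gon: merge 5 vertices and 5 edges, delete both glued faces → V=15, E=30, F=17.
Attach a regular tetrahedron (V=4, E=6, F=4) along a 3-gon: merge 3 vertices and 3 edges, delete both glued faces → V=16, E=33, F=19.
Check: V − E + F = 16 − 33 + 19 = 2.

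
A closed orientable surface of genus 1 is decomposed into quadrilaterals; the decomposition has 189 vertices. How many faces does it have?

χ = 2 − 2·1 = 0, and every face is a square so 4F = 2E.
V − E + F = 0 with E = 4F/2 gives 189 − (4/2 − 1)·F = 0, so F = 189 and E = 378.

189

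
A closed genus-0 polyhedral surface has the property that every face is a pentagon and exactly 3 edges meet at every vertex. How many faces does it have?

12

Each face has 5 edges and each edge borders two faces, so 2E = 5F.
Each vertex has degree 3, so 3V = 2E and hence V = 5F/3.
Euler: V − E + F = 2 ⇒ (5F/3) − (5F/2) + F = 2.
Multiply by 6: (10 − 15 + 6)F = 12, i.e. 1F = 12.
So F = 12, E = 5·12/2 = 30, V = 5·12/3 = 20.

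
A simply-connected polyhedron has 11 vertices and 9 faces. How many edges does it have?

Here V − E + F = 2.
E = V + F − (2) = 11 + 9 − (2) = 18.

18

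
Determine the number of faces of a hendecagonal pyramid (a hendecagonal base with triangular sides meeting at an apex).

A pyramid on an n-gon base has one n-gon and n triangles: V = 11 + 1 = 12, E = 2·11 = 22, F = 11 + 1 = 12.

12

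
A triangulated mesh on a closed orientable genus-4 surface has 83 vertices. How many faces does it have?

178

χ = 2 − 2·4 = -6, and every face is a triangle so 3F = 2E.
V − E + F = -6 with E = 3F/2 gives 83 − (3/2 − 1)·F = -6, so F = 178 and E = 267.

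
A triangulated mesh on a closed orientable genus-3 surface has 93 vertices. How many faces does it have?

χ = 2 − 2·3 = -4, and every face is a triangle so 3F = 2E.
V − E + F = -4 with E = 3F/2 gives 93 − (3/2 − 1)·F = -4, so F = 194 and E = 291.

194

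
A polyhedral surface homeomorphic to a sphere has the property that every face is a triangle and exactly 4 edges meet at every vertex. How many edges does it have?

Each face has 3 edges and each edge borders two faces, so 2E = 3F.
Each vertex has degree 4, so 4V = 2E and hence V = 3F/4.
Euler: V − E + F = 2 ⇒ (3F/4) − (3F/2) + F = 2.
Multiply by 8: (6 − 12 + 8)F = 16, i.e. 2F = 16.
So F = 8, E = 3·8/2 = 12, V = 3·8/4 = 6.

12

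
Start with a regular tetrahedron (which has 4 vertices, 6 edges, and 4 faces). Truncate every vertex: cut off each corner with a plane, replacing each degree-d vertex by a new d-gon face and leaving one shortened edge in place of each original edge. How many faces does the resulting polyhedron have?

Truncation replaces each original edge-end by a new vertex, so V′ = 2E = 12.
Each original edge survives, and each old vertex of degree d contributes d new edges; summing degrees gives Σd = 2E, so E′ = E + 2E = 3E = 18.
Each original face survives and each original vertex becomes one new face: F′ = F + V = 8.

8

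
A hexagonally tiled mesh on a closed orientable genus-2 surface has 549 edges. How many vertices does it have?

χ = 2 − 2·2 = -2, and every face is a hexagon so 6F = 2E.
F = 2E/6 = 183. Then V = -2 + E − F = -2 + 549 − 183 = 364.

364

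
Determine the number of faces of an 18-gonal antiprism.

38

An antiprism on an n-gon has two n-gon caps and 2n triangles: V = 2·18 = 36, E = 4·18 = 72, F = 2·18 + 2 = 38.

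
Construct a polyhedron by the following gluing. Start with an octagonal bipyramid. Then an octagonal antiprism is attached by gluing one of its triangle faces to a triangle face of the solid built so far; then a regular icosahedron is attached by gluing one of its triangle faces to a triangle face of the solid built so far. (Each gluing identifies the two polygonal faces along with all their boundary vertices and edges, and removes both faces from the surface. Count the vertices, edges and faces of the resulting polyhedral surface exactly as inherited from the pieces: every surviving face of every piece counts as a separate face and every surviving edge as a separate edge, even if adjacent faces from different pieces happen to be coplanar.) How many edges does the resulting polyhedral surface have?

An octagonal bipyramid: V=10, E=24, F=16.
Attach an octagonal antiprism (V=16, E=32, F=18) along a 3-gon: merge 3 vertices and 3 edges, delete both glued faces → V=23, E=53, F=32.
Attach a regular icosahedron (V=12, E=30, F=20) along a 3-gon: merge 3 vertices and 3 edges, delete both glued faces → V=32, E=80, F=50.
Check: V − E + F = 32 − 80 + 50 = 2.

80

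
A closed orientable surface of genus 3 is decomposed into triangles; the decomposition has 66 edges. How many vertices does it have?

χ = 2 − 2·3 = -4, and every face is a triangle so 3F = 2E.
F = 2E/3 = 44. Then V = -4 + E − F = -4 + 66 − 44 = 18.

18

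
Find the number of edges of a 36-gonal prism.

A prism on an n-gon has two n-gon bases and n rectangular sides: V = 2·36 = 72, E = 3·36 = 108, F = 36 + 2 = 38.

108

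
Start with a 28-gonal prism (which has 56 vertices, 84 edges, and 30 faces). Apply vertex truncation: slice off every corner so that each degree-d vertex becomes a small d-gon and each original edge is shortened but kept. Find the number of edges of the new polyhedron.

Truncation replaces each original edge-end by a new vertex, so V′ = 2E = 168.
Each original edge survives, and each old vertex of degree d contributes d new edges; summing degrees gives Σd = 2E, so E′ = E + 2E = 3E = 252.
Each original face survives and each original vertex becomes one new face: F′ = F + V = 86.

252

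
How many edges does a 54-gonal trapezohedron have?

The n-trapezohedron (dual of the n-antiprism) has V = 2·54 + 2 = 110, E = 4·54 = 216, F = 2·54 = 108.

216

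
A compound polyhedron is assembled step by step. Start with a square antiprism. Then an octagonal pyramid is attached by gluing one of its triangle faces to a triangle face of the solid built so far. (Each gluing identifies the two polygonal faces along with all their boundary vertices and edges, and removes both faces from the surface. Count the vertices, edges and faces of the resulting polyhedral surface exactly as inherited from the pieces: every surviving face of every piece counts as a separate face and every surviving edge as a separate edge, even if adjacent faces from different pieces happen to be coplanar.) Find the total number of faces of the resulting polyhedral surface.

17

A square antiprism: V=8, E=16, F=10.
Attach an octagonal pyramid (V=9, E=16, F=9) along a 3-gon: merge 3 vertices and 3 edges, delete both glued faces → V=14, E=29, F=17.
Check: V − E + F = 14 − 29 + 17 = 2.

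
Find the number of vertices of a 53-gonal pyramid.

A pyramid on an n-gon base has one n-gon and n triangles: V = 53 + 1 = 54, E = 2·53 = 106, F = 53 + 1 = 54.

54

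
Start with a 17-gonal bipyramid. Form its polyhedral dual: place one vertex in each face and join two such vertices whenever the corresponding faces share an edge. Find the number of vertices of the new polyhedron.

The base solid has V = 19, E = 51, F = 34.
The dual swaps V and F and preserves E: V′ = F = 34, E′ = E = 51, F′ = V = 19.

34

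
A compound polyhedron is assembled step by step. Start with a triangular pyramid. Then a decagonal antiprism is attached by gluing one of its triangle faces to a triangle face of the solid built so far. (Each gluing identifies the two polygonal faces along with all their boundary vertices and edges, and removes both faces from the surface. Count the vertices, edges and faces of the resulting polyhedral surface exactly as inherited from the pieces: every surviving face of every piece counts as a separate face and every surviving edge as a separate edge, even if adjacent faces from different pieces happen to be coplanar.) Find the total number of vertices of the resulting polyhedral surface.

21

A triangular pyramid: V=4, E=6, F=4.
Attach a decagonal antiprism (V=20, E=40, F=22) along a 3-gon: merge 3 vertices and 3 edges, delete both glued faces → V=21, E=43, F=24.
Check: V − E + F = 21 − 43 + 24 = 2.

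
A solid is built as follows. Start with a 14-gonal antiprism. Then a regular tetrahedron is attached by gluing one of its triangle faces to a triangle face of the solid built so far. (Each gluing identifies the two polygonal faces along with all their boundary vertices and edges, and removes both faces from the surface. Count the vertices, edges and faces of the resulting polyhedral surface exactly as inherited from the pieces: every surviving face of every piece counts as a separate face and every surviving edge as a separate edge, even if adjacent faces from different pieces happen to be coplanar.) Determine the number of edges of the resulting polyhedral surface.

A 14-gonal antiprism: V=28, E=56, F=30.
Attach a regular tetrahedron (V=4, E=6, F=4) along a 3-gon: merge 3 vertices and 3 edges, delete both glued faces → V=29, E=59, F=32.
Check: V − E + F = 29 − 59 + 32 = 2.

59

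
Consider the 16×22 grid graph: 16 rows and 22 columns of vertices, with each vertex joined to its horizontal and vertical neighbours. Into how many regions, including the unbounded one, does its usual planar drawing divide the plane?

316

The grid has V = 16·22 = 352 vertices and E = 16·21 + 22·15 = 666 edges.
F = 2 − V + E = 2 − 352 + 666 = 316.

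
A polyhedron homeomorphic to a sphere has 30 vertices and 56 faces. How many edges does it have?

84

Here V − E + F = 2.
E = V + F − (2) = 30 + 56 − (2) = 84.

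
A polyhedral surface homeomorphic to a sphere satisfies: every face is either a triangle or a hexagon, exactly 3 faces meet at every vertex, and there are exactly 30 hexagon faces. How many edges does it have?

Let x be the number of triangles; then F = 30 + x.
Edge–face incidences: 2E = 6·30 + 3·x = 180 + 3x.
Every vertex has degree 3, so 3V = 2E.
Euler: V − E + F = 2 ⇒ (2E)/3 − E + (30 + x) = 2.
Multiply by 6: 2·(2E) − 3·(2E) + 6·(30 + x) = 12, i.e. 180 + 6x − (180 + 3x) = 12.
Collecting terms: 3x = 12, so x = 4.
Then 2E = 180 + 3·4 = 192, so E = 96, V = 2E/3 = 64, F = 30 + 4 = 34.

96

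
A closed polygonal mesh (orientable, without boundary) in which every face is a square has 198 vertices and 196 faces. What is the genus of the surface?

0

Every face is a square, so 2E = 4·196 = 784, giving E = 392.
χ = V − E + F = 198 − 392 + 196 = 2.
For a closed orientable surface χ = 2 − 2g, so g = (2 − (2))/2 = 0.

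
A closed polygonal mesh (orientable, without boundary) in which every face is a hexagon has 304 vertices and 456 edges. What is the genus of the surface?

Every face is a hexagon and each edge borders two faces, so 6F = 2·456, giving F = 152.
χ = V − E + F = 304 − 456 + 152 = 0.
For a closed orientable surface χ = 2 − 2g, so g = (2 − (0))/2 = 1.

1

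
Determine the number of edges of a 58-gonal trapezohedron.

232

The n-trapezohedron (dual of the n-antiprism) has V = 2·58 + 2 = 118, E = 4·58 = 232, F = 2·58 = 116.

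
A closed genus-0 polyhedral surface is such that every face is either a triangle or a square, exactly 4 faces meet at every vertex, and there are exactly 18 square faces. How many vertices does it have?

24

Let x be the number of triangles; then F = 18 + x.
Edge–face incidences: 2E = 4·18 + 3·x = 72 + 3x.
Every vertex has degree 4, so 4V = 2E.
Euler: V − E + F = 2 ⇒ (2E)/4 − E + (18 + x) = 2.
Multiply by 8: 2·(2E) − 4·(2E) + 8·(18 + x) = 16, i.e. 144 + 8x − 2·(72 + 3x) = 16.
Collecting terms: 2x = 16, so x = 8.
Then 2E = 72 + 3·8 = 96, so E = 48, V = 2E/4 = 24, F = 18 + 8 = 26.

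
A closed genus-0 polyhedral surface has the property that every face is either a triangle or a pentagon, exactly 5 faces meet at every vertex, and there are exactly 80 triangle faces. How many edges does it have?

150

Let x be the number of pentagons; then F = 80 + x.
Edge–face incidences: 2E = 3·80 + 5·x = 240 + 5x.
Every vertex has degree 5, so 5V = 2E.
Euler: V − E + F = 2 ⇒ (2E)/5 − E + (80 + x) = 2.
Multiply by 10: 2·(2E) − 5·(2E) + 10·(80 + x) = 20, i.e. 800 + 10x − 3·(240 + 5x) = 20.
Collecting terms: −5x + 80 = 20, so −5x = −60, so x = 12.
Then 2E = 240 + 5·12 = 300, so E = 150, V = 2E/5 = 60, F = 80 + 12 = 92.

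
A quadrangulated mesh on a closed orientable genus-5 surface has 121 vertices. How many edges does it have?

χ = 2 − 2·5 = -8, and every face is a square so 4F = 2E.
V − E + F = -8 with E = 4F/2 gives 121 − (4/2 − 1)·F = -8, so F = 129 and E = 258.

258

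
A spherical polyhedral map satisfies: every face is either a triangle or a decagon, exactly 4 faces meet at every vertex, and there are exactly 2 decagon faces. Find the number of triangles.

20

Let x be the number of triangles; then F = 2 + x.
Edge–face incidences: 2E = 10·2 + 3·x = 20 + 3x.
Every vertex has degree 4, so 4V = 2E.
Euler: V − E + F = 2 ⇒ (2E)/4 − E + (2 + x) = 2.
Multiply by 8: 2·(2E) − 4·(2E) + 8·(2 + x) = 16, i.e. 16 + 8x − 2·(20 + 3x) = 16.
Collecting terms: 2x − 24 = 16, so 2x = 40, so x = 20.
Then 2E = 20 + 3·20 = 80, so E = 40, V = 2E/4 = 20, F = 2 + 20 = 22.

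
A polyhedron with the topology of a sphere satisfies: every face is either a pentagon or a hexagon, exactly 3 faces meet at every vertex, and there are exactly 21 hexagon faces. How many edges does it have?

Let x be the number of pentagons; then F = 21 + x.
Edge–face incidences: 2E = 6·21 + 5·x = 126 + 5x.
Every vertex has degree 3, so 3V = 2E.
Euler: V − E + F = 2 ⇒ (2E)/3 − E + (21 + x) = 2.
Multiply by 6: 2·(2E) − 3·(2E) + 6·(21 + x) = 12, i.e. 126 + 6x − (126 + 5x) = 12.
Collecting terms: x = 12.
Then 2E = 126 + 5·12 = 186, so E = 93, V = 2E/3 = 62, F = 21 + 12 = 33.

93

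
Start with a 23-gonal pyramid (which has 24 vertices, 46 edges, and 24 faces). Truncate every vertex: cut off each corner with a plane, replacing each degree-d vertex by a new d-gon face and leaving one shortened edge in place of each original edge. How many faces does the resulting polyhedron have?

Truncation replaces each original edge-end by a new vertex, so V′ = 2E = 92.
Each original edge survives, and each old vertex of degree d contributes d new edges; summing degrees gives Σd = 2E, so E′ = E + 2E = 3E = 138.
Each original face survives and each original vertex becomes one new face: F′ = F + V = 48.

48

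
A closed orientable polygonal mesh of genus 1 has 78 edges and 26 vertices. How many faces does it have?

52

For a closed orientable surface of genus 1, χ = 2 − 2·1 = 0.
F = 0 − V + E = 0 − 26 + 78 = 52.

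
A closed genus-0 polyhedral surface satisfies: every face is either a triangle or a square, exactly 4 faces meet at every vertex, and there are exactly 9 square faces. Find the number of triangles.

8

Let x be the number of triangles; then F = 9 + x.
Edge–face incidences: 2E = 4·9 + 3·x = 36 + 3x.
Every vertex has degree 4, so 4V = 2E.
Euler: V − E + F = 2 ⇒ (2E)/4 − E + (9 + x) = 2.
Multiply by 8: 2·(2E) − 4·(2E) + 8·(9 + x) = 16, i.e. 72 + 8x − 2·(36 + 3x) = 16.
Collecting terms: 2x = 16, so x = 8.
Then 2E = 36 + 3·8 = 60, so E = 30, V = 2E/4 = 15, F = 9 + 8 = 17.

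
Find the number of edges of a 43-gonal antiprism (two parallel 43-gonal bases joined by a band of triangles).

An antiprism on an n-gon has two n-gon caps and 2n triangles: V = 2·43 = 86, E = 4·43 = 172, F = 2·43 + 2 = 88.

172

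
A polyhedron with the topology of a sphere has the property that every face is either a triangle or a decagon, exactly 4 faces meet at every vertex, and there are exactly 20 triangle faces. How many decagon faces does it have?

Let x be the number of decagons; then F = 20 + x.
Edge–face incidences: 2E = 3·20 + 10·x = 60 + 10x.
Every vertex has degree 4, so 4V = 2E.
Euler: V − E + F = 2 ⇒ (2E)/4 − E + (20 + x) = 2.
Multiply by 8: 2·(2E) − 4·(2E) + 8·(20 + x) = 16, i.e. 160 + 8x − 2·(60 + 10x) = 16.
Collecting terms: −12x + 40 = 16, so −12x = −24, so x = 2.
Then 2E = 60 + 10·2 = 80, so E = 40, V = 2E/4 = 20, F = 20 + 2 = 22.

2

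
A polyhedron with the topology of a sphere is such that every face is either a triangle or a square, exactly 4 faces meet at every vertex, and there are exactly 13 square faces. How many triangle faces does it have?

8

Let x be the number of triangles; then F = 13 + x.
Edge–face incidences: 2E = 4·13 + 3·x = 52 + 3x.
Every vertex has degree 4, so 4V = 2E.
Euler: V − E + F = 2 ⇒ (2E)/4 − E + (13 + x) = 2.
Multiply by 8: 2·(2E) − 4·(2E) + 8·(13 + x) = 16, i.e. 104 + 8x − 2·(52 + 3x) = 16.
Collecting terms: 2x = 16, so x = 8.
Then 2E = 52 + 3·8 = 76, so E = 38, V = 2E/4 = 19, F = 13 + 8 = 21.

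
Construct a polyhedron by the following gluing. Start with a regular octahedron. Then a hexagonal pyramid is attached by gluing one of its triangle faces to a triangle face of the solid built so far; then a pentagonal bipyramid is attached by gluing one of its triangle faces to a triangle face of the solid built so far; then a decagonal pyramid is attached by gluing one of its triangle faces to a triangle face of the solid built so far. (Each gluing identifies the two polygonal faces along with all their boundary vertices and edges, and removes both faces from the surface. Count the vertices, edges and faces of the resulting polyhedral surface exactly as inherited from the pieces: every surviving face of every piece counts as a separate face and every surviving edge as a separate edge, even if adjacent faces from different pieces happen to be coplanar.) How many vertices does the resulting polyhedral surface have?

22

A regular octahedron: V=6, E=12, F=8.
Attach a hexagonal pyramid (V=7, E=12, F=7) along a 3-gon: merge 3 vertices and 3 edges, delete both glued faces → V=10, E=21, F=13.
Attach a pentagonal bipyramid (V=7, E=15, F=10) along a 3-gon: merge 3 vertices and 3 edges, delete both glued faces → V=14, E=33, F=21.
Attach a decagonal pyramid (V=11, E=20, F=11) along a 3-gon: merge 3 vertices and 3 edges, delete both glued faces → V=22, E=50, F=30.
Check: V − E + F = 22 − 50 + 30 = 2.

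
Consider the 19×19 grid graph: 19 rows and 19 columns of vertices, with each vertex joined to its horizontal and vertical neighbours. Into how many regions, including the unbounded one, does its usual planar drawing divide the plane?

325

The grid has V = 19·19 = 361 vertices and E = 19·18 + 19·18 = 684 edges.
F = 2 − V + E = 2 − 361 + 684 = 325.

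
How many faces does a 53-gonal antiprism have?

An antiprism on an n-gon has two n-gon caps and 2n triangles: V = 2·53 = 106, E = 4·53 = 212, F = 2·53 + 2 = 108.

108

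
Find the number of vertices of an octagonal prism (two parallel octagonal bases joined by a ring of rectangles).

16

A prism on an n-gon has two n-gon bases and n rectangular sides: V = 2·8 = 16, E = 3·8 = 24, F = 8 + 2 = 10.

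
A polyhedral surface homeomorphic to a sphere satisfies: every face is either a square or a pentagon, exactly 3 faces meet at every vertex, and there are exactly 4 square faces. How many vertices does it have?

Let x be the number of pentagons; then F = 4 + x.
Edge–face incidences: 2E = 4·4 + 5·x = 16 + 5x.
Every vertex has degree 3, so 3V = 2E.
Euler: V − E + F = 2 ⇒ (2E)/3 − E + (4 + x) = 2.
Multiply by 6: 2·(2E) − 3·(2E) + 6·(4 + x) = 12, i.e. 24 + 6x − (16 + 5x) = 12.
Collecting terms: x + 8 = 12, so x = 4.
Then 2E = 16 + 5·4 = 36, so E = 18, V = 2E/3 = 12, F = 4 + 4 = 8.

12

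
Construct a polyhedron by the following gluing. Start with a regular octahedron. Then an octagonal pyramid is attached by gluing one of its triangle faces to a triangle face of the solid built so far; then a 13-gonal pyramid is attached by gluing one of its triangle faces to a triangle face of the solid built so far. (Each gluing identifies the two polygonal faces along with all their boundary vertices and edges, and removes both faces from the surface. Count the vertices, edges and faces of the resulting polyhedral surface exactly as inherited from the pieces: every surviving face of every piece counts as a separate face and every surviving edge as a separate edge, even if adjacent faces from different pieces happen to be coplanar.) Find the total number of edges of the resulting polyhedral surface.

A regular octahedron: V=6, E=12, F=8.
Attach an octagonal pyramid (V=9, E=16, F=9) along a 3-gon: merge 3 vertices and 3 edges, delete both glued faces → V=12, E=25, F=15.
Attach a 13-gonal pyramid (V=14, E=26, F=14) along a 3-gon: merge 3 vertices and 3 edges, delete both glued faces → V=23, E=48, F=27.
Check: V − E + F = 23 − 48 + 27 = 2.

48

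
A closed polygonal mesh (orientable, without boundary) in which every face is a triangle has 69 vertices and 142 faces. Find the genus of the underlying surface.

Every face is a triangle, so 2E = 3·142 = 426, giving E = 213.
χ = V − E + F = 69 − 213 + 142 = -2.
For a closed orientable surface χ = 2 − 2g, so g = (2 − (-2))/2 = 2.

2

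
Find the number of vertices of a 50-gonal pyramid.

A pyramid on an n-gon base has one n-gon and n triangles: V = 50 + 1 = 51, E = 2·50 = 100, F = 50 + 1 = 51.

51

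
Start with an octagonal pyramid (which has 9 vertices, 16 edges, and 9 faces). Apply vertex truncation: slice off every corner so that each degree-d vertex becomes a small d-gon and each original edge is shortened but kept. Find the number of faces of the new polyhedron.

18

Truncation replaces each original edge-end by a new vertex, so V′ = 2E = 32.
Each original edge survives, and each old vertex of degree d contributes d new edges; summing degrees gives Σd = 2E, so E′ = E + 2E = 3E = 48.
Each original face survives and each original vertex becomes one new face: F′ = F + V = 18.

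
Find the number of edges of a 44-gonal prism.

A prism on an n-gon has two n-gon bases and n rectangular sides: V = 2·44 = 88, E = 3·44 = 132, F = 44 + 2 = 46.

132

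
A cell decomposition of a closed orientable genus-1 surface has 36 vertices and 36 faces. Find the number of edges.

72

For a closed orientable surface of genus 1, χ = 2 − 2·1 = 0.
E = V + F − (0) = 36 + 36 − (0) = 72.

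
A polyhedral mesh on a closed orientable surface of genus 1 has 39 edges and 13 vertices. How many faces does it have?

26

For a closed orientable surface of genus 1, χ = 2 − 2·1 = 0.
F = 0 − V + E = 0 − 13 + 39 = 26.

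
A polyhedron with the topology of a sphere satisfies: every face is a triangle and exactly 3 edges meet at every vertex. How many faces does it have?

Each face has 3 edges and each edge borders two faces, so 2E = 3F.
Each vertex has degree 3, so 3V = 2E and hence V = 3F/3.
Euler: V − E + F = 2 ⇒ (3F/3) − (3F/2) + F = 2.
Multiply by 6: (6 − 9 + 6)F = 12, i.e. 3F = 12.
So F = 4, E = 3·4/2 = 6, V = 3·4/3 = 4.

4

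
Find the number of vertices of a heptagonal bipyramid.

A bipyramid over an n-gon has 2n triangular faces and n + 2 vertices: V = 7 + 2 = 9, E = 3·7 = 21, F = 2·7 = 14.

9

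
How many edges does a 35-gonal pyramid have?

A pyramid on an n-gon base has one n-gon and n triangles: V = 35 + 1 = 36, E = 2·35 = 70, F = 35 + 1 = 36.
Check: V − E + F = 36 − 70 + 36 = 2.

70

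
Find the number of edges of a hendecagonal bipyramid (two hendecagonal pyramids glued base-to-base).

A bipyramid over an n-gon has 2n triangular faces and n + 2 vertices: V = 11 + 2 = 13, E = 3·11 = 33, F = 2·11 = 22.

33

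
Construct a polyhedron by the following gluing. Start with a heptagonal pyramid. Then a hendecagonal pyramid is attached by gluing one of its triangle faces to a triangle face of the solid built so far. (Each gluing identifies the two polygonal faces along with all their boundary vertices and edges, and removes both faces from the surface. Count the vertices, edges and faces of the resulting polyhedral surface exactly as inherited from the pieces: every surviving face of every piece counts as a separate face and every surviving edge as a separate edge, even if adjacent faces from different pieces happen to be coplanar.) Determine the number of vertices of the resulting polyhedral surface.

A heptagonal pyramid: V=8, E=14, F=8.
Attach a hendecagonal pyramid (V=12, E=22, F=12) along a 3-gon: merge 3 vertices and 3 edges, delete both glued faces → V=17, E=33, F=18.
Check: V − E + F = 17 − 33 + 18 = 2.

17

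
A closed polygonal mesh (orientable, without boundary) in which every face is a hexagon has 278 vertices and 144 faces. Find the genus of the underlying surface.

Every face is a hexagon, so 2E = 6·144 = 864, giving E = 432.
χ = V − E + F = 278 − 432 + 144 = -10.
For a closed orientable surface χ = 2 − 2g, so g = (2 − (-10))/2 = 6.

6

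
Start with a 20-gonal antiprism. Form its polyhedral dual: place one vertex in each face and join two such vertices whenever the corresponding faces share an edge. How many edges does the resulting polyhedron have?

The base solid has V = 40, E = 80, F = 42.
The dual swaps V and F and preserves E: V′ = F = 42, E′ = E = 80, F′ = V = 40.

80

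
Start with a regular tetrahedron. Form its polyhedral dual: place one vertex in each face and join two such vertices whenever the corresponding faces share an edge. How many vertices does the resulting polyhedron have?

The base solid has V = 4, E = 6, F = 4.
The dual swaps V and F and preserves E: V′ = F = 4, E′ = E = 6, F′ = V = 4.

4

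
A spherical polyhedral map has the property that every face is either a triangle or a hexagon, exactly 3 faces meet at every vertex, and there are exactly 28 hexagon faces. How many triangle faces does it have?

Let x be the number of triangles; then F = 28 + x.
Edge–face incidences: 2E = 6·28 + 3·x = 168 + 3x.
Every vertex has degree 3, so 3V = 2E.
Euler: V − E + F = 2 ⇒ (2E)/3 − E + (28 + x) = 2.
Multiply by 6: 2·(2E) − 3·(2E) + 6·(28 + x) = 12, i.e. 168 + 6x − (168 + 3x) = 12.
Collecting terms: 3x = 12, so x = 4.
Then 2E = 168 + 3·4 = 180, so E = 90, V = 2E/3 = 60, F = 28 + 4 = 32.

4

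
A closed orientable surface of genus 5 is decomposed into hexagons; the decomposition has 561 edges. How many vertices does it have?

366

χ = 2 − 2·5 = -8, and every face is a hexagon so 6F = 2E.
F = 2E/6 = 187. Then V = -8 + E − F = -8 + 561 − 187 = 366.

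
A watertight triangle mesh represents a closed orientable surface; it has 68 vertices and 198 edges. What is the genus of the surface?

0

Every face is a triangle and each edge borders two faces, so 3F = 2·198, giving F = 132.
χ = V − E + F = 68 − 198 + 132 = 2.
For a closed orientable surface χ = 2 − 2g, so g = (2 − (2))/2 = 0.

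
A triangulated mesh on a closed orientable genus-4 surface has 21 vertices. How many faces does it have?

54

χ = 2 − 2·4 = -6, and every face is a triangle so 3F = 2E.
V − E + F = -6 with E = 3F/2 gives 21 − (3/2 − 1)·F = -6, so F = 54 and E = 81.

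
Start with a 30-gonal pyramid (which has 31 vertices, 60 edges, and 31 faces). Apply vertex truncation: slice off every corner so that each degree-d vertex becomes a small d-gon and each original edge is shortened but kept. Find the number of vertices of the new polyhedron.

Truncation replaces each original edge-end by a new vertex, so V′ = 2E = 120.
Each original edge survives, and each old vertex of degree d contributes d new edges; summing degrees gives Σd = 2E, so E′ = E + 2E = 3E = 180.
Each original face survives and each original vertex becomes one new face: F′ = F + V = 62.

120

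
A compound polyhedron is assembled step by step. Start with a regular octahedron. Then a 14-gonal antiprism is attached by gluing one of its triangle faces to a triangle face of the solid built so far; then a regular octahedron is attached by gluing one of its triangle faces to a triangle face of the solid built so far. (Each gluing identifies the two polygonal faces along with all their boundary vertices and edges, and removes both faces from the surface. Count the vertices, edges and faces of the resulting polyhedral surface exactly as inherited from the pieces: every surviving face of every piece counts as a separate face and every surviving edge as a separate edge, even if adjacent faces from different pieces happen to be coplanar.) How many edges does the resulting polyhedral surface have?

A regular octahedron: V=6, E=12, F=8.
Attach a 14-gonal antiprism (V=28, E=56, F=30) along a 3-gon: merge 3 vertices and 3 edges, delete both glued faces → V=31, E=65, F=36.
Attach a regular octahedron (V=6, E=12, F=8) along a 3-gon: merge 3 vertices and 3 edges, delete both glued faces → V=34, E=74, F=42.
Check: V − E + F = 34 − 74 + 42 = 2.

74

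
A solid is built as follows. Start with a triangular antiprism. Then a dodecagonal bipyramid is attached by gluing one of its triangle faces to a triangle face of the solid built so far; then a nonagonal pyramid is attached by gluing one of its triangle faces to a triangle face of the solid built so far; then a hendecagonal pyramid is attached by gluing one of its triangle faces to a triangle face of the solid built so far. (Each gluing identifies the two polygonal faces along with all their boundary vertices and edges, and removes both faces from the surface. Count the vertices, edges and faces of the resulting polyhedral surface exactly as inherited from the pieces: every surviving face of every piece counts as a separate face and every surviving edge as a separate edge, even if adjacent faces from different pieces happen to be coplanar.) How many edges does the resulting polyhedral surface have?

79

A triangular antiprism: V=6, E=12, F=8.
Attach a dodecagonal bipyramid (V=14, E=36, F=24) along a 3-gon: merge 3 vertices and 3 edges, delete both glued faces → V=17, E=45, F=30.
Attach a nonagonal pyramid (V=10, E=18, F=10) along a 3-gon: merge 3 vertices and 3 edges, delete both glued faces → V=24, E=60, F=38.
Attach a hendecagonal pyramid (V=12, E=22, F=12) along a 3-gon: merge 3 vertices and 3 edges, delete both glued faces → V=33, E=79, F=48.
Check: V − E + F = 33 − 79 + 48 = 2.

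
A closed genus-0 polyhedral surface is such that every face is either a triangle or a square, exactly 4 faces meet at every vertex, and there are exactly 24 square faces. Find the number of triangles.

8

Let x be the number of triangles; then F = 24 + x.
Edge–face incidences: 2E = 4·24 + 3·x = 96 + 3x.
Every vertex has degree 4, so 4V = 2E.
Euler: V − E + F = 2 ⇒ (2E)/4 − E + (24 + x) = 2.
Multiply by 8: 2·(2E) − 4·(2E) + 8·(24 + x) = 16, i.e. 192 + 8x − 2·(96 + 3x) = 16.
Collecting terms: 2x = 16, so x = 8.
Then 2E = 96 + 3·8 = 120, so E = 60, V = 2E/4 = 30, F = 24 + 8 = 32.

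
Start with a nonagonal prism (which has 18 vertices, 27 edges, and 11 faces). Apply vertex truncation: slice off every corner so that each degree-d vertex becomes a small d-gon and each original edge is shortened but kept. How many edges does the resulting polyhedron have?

Truncation replaces each original edge-end by a new vertex, so V′ = 2E = 54.
Each original edge survives, and each old vertex of degree d contributes d new edges; summing degrees gives Σd = 2E, so E′ = E + 2E = 3E = 81.
Each original face survives and each original vertex becomes one new face: F′ = F + V = 29.

81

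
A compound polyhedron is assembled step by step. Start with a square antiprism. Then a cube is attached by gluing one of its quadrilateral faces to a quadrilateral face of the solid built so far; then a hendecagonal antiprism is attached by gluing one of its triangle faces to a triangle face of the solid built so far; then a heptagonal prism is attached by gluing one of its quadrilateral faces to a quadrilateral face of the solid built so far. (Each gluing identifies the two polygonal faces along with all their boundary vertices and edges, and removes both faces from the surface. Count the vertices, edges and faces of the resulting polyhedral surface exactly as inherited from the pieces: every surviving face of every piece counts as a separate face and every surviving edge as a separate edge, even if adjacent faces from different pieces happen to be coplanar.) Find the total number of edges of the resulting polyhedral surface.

A square antiprism: V=8, E=16, F=10.
Attach a cube (V=8, E=12, F=6) along a 4-gon: merge 4 vertices and 4 edges, delete both glued faces → V=12, E=24, F=14.
Attach a hendecagonal antiprism (V=22, E=44, F=24) along a 3-gon: merge 3 vertices and 3 edges, delete both glued faces → V=31, E=65, F=36.
Attach a heptagonal prism (V=14, E=21, F=9) along a 4-gon: merge 4 vertices and 4 edges, delete both glued faces → V=41, E=82, F=43.
Check: V − E + F = 41 − 82 + 43 = 2.

82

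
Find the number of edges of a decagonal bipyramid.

A bipyramid over an n-gon has 2n triangular faces and n + 2 vertices: V = 10 + 2 = 12, E = 3·10 = 30, F = 2·10 = 20.

30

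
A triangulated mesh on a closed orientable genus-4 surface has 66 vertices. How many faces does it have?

144

χ = 2 − 2·4 = -6, and every face is a triangle so 3F = 2E.
V − E + F = -6 with E = 3F/2 gives 66 − (3/2 − 1)·F = -6, so F = 144 and E = 216.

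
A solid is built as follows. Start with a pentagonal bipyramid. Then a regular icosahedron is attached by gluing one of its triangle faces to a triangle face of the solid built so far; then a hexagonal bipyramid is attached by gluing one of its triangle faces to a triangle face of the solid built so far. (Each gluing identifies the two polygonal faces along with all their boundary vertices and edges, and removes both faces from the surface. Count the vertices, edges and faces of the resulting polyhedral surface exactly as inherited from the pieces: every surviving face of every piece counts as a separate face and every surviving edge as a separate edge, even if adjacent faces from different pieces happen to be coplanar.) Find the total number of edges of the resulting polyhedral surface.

57

A pentagonal bipyramid: V=7, E=15, F=10.
Attach a regular icosahedron (V=12, E=30, F=20) along a 3-gon: merge 3 vertices and 3 edges, delete both glued faces → V=16, E=42, F=28.
Attach a hexagonal bipyramid (V=8, E=18, F=12) along a 3-gon: merge 3 vertices and 3 edges, delete both glued faces → V=21, E=57, F=38.
Check: V − E + F = 21 − 57 + 38 = 2.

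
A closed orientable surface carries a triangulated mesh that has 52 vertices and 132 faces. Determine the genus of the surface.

8

Every face is a triangle, so 2E = 3·132 = 396, giving E = 198.
χ = V − E + F = 52 − 198 + 132 = -14.
For a closed orientable surface χ = 2 − 2g, so g = (2 − (-14))/2 = 8.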